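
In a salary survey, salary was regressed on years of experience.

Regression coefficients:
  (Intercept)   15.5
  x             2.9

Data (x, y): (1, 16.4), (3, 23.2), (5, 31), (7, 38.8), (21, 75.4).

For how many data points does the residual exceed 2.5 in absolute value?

x=1: ŷ = 15.5 + 2.9·1 = 18.4; r = 16.4 − 18.4 = -2
x=3: ŷ = 15.5 + 2.9·3 = 24.2; r = 23.2 − 24.2 = -1
x=5: ŷ = 15.5 + 2.9·5 = 30; r = 31 − 30 = 1
x=7: ŷ = 15.5 + 2.9·7 = 35.8; r = 38.8 − 35.8 = 3
x=21: ŷ = 15.5 + 2.9·21 = 76.4; r = 75.4 − 76.4 = -1
|r| > 2.5: x=7 (|r|=3) → 1

1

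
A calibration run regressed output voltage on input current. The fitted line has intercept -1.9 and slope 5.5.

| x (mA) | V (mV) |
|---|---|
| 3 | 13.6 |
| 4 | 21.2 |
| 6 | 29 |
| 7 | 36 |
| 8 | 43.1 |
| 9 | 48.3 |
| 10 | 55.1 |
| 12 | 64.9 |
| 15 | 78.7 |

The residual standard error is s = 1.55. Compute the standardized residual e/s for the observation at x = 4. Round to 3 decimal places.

V̂ = -1.9 + 5.5·4 = 20.1
e = 21.2 − 20.1 = 1.1
e/s = 1.1 / 1.55 = 0.710

0.710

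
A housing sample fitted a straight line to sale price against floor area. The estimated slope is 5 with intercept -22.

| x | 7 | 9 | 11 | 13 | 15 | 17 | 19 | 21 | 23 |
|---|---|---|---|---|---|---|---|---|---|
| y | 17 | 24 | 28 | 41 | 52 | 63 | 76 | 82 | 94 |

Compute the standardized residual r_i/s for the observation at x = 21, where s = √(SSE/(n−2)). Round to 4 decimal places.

x=7: ŷ = -22 + 5·7 = 13; r = 17 − 13 = 4
x=9: ŷ = -22 + 5·9 = 23; r = 24 − 23 = 1
x=11: ŷ = -22 + 5·11 = 33; r = 28 − 33 = -5
x=13: ŷ = -22 + 5·13 = 43; r = 41 − 43 = -2
x=15: ŷ = -22 + 5·15 = 53; r = 52 − 53 = -1
x=17: ŷ = -22 + 5·17 = 63; r = 63 − 63 = 0
x=19: ŷ = -22 + 5·19 = 73; r = 76 − 73 = 3
x=21: ŷ = -22 + 5·21 = 83; r = 82 − 83 = -1
x=23: ŷ = -22 + 5·23 = 93; r = 94 − 93 = 1
SSE = 16 + 1 + 25 + 4 + 1 + 0 + 9 + 1 + 1 = 58
s = √(58/7) = 2.87849
r/s = -1 / 2.87849 = -0.3474

-0.3474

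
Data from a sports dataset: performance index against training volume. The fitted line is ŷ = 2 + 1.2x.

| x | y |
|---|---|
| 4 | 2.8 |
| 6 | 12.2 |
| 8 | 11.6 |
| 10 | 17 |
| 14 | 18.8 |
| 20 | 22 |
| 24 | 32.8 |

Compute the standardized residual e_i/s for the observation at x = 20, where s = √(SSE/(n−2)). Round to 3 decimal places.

x=4: ŷ = 2 + 1.2·4 = 6.8; e = 2.8 − 6.8 = -4
x=6: ŷ = 2 + 1.2·6 = 9.2; e = 12.2 − 9.2 = 3
x=8: ŷ = 2 + 1.2·8 = 11.6; e = 11.6 − 11.6 = 0
x=10: ŷ = 2 + 1.2·10 = 14; e = 17 − 14 = 3
x=14: ŷ = 2 + 1.2·14 = 18.8; e = 18.8 − 18.8 = 0
x=20: ŷ = 2 + 1.2·20 = 26; e = 22 − 26 = -4
x=24: ŷ = 2 + 1.2·24 = 30.8; e = 32.8 − 30.8 = 2
SSE = 16 + 9 + 0 + 9 + 0 + 16 + 4 = 54
s = √(54/5) = 3.28634
e/s = -4 / 3.28634 = -1.217

-1.217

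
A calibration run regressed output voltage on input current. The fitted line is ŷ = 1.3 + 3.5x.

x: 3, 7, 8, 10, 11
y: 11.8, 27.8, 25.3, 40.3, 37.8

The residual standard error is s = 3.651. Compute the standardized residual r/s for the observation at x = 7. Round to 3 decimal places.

0.548

ŷ = 1.3 + 3.5·7 = 25.8
r = 27.8 − 25.8 = 2
r/s = 2 / 3.651 = 0.548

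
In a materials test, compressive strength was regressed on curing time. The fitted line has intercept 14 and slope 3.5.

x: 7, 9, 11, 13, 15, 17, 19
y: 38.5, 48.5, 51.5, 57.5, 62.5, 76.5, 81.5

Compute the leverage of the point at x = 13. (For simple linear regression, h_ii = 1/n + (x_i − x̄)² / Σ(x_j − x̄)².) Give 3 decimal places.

x̄ = (7 + 9 + 11 + 13 + 15 + 17 + 19)/7 = 13
Σ(x − x̄)² = 36 + 16 + 4 + 0 + 4 + 16 + 36 = 112
h = 1/7 + (0)²/112 = 0.142857 + 0 = 0.143

h = 0.143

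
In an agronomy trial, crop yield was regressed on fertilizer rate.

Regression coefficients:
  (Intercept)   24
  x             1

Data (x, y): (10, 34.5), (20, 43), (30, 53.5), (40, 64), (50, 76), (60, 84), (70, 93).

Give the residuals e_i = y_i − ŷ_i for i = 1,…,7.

0.5, -1, -0.5, 0, 2, 0, -1

x=10: ŷ = 24 + 10 = 34; e = 34.5 − 34 = 0.5
x=20: ŷ = 24 + 20 = 44; e = 43 − 44 = -1
x=30: ŷ = 24 + 30 = 54; e = 53.5 − 54 = -0.5
x=40: ŷ = 24 + 40 = 64; e = 64 − 64 = 0
x=50: ŷ = 24 + 50 = 74; e = 76 − 74 = 2
x=60: ŷ = 24 + 60 = 84; e = 84 − 84 = 0
x=70: ŷ = 24 + 70 = 94; e = 93 − 94 = -1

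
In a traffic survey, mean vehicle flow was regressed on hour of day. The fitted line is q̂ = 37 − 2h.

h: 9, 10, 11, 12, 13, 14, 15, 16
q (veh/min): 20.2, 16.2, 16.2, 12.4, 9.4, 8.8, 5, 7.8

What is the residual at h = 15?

q̂ = 37 − 2·15 = 7
r = 5 − 7 = -2

r = -2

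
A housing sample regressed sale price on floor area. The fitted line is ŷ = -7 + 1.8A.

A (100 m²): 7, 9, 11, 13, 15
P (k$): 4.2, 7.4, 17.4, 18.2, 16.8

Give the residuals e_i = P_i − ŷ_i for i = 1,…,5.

-1.4, -1.8, 4.6, 1.8, -3.2

A=7: ŷ = -7 + 1.8·7 = 5.6; e = 4.2 − 5.6 = -1.4
A=9: ŷ = -7 + 1.8·9 = 9.2; e = 7.4 − 9.2 = -1.8
A=11: ŷ = -7 + 1.8·11 = 12.8; e = 17.4 − 12.8 = 4.6
A=13: ŷ = -7 + 1.8·13 = 16.4; e = 18.2 − 16.4 = 1.8
A=15: ŷ = -7 + 1.8·15 = 20; e = 16.8 − 20 = -3.2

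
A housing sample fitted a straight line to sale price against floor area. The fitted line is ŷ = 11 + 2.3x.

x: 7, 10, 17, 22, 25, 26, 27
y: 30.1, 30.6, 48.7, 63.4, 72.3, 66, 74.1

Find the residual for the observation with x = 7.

ŷ = 11 + 2.3·7 = 27.1
r = 30.1 − 27.1 = 3

r = 3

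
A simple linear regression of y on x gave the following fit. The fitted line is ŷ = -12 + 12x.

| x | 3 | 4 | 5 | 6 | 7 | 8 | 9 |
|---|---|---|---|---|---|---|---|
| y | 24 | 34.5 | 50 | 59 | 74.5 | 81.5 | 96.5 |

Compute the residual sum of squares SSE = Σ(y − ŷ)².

SSE = 20

x=3: ŷ = -12 + 12·3 = 24; r = 24 − 24 = 0
x=4: ŷ = -12 + 12·4 = 36; r = 34.5 − 36 = -1.5
x=5: ŷ = -12 + 12·5 = 48; r = 50 − 48 = 2
x=6: ŷ = -12 + 12·6 = 60; r = 59 − 60 = -1
x=7: ŷ = -12 + 12·7 = 72; r = 74.5 − 72 = 2.5
x=8: ŷ = -12 + 12·8 = 84; r = 81.5 − 84 = -2.5
x=9: ŷ = -12 + 12·9 = 96; r = 96.5 − 96 = 0.5
SSE = 0 + 2.25 + 4 + 1 + 6.25 + 6.25 + 0.25 = 20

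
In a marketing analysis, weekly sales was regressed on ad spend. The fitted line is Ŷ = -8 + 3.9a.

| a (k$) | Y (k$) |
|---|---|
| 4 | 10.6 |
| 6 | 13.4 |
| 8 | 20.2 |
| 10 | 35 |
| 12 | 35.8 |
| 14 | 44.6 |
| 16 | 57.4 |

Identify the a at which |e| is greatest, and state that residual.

a=4: Ŷ = -8 + 3.9·4 = 7.6; e = 10.6 − 7.6 = 3
a=6: Ŷ = -8 + 3.9·6 = 15.4; e = 13.4 − 15.4 = -2
a=8: Ŷ = -8 + 3.9·8 = 23.2; e = 20.2 − 23.2 = -3
a=10: Ŷ = -8 + 3.9·10 = 31; e = 35 − 31 = 4
a=12: Ŷ = -8 + 3.9·12 = 38.8; e = 35.8 − 38.8 = -3
a=14: Ŷ = -8 + 3.9·14 = 46.6; e = 44.6 − 46.6 = -2
a=16: Ŷ = -8 + 3.9·16 = 54.4; e = 57.4 − 54.4 = 3
Largest |e| is 4 at a = 10, residual 4.

a = 10, e = 4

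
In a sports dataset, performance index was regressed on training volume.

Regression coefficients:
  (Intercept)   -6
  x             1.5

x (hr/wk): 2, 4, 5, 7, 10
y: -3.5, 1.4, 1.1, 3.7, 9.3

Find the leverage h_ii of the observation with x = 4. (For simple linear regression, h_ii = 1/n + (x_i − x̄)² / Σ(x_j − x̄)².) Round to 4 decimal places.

x̄ = (2 + 4 + 5 + 7 + 10)/5 = 5.6
Σ(x − x̄)² = 12.96 + 2.56 + 0.36 + 1.96 + 19.36 = 37.2
h = 1/5 + (-1.6)²/37.2 = 0.2 + 0.0688172 = 0.2688

h = 0.2688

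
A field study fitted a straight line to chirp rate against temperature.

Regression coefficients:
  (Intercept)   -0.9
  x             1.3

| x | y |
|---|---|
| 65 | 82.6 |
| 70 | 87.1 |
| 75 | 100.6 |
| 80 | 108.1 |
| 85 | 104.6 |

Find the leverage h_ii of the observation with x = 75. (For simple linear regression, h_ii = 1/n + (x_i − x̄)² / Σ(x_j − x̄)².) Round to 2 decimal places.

x̄ = (65 + 70 + 75 + 80 + 85)/5 = 75
Σ(x − x̄)² = 100 + 25 + 0 + 25 + 100 = 250
h = 1/5 + (0)²/250 = 0.2 + 0 = 0.20

h = 0.20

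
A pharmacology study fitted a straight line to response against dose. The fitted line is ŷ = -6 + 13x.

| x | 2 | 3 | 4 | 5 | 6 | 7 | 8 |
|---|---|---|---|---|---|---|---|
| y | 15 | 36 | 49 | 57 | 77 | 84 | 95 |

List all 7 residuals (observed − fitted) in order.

x=2: ŷ = -6 + 13·2 = 20; e = 15 − 20 = -5
x=3: ŷ = -6 + 13·3 = 33; e = 36 − 33 = 3
x=4: ŷ = -6 + 13·4 = 46; e = 49 − 46 = 3
x=5: ŷ = -6 + 13·5 = 59; e = 57 − 59 = -2
x=6: ŷ = -6 + 13·6 = 72; e = 77 − 72 = 5
x=7: ŷ = -6 + 13·7 = 85; e = 84 − 85 = -1
x=8: ŷ = -6 + 13·8 = 98; e = 95 − 98 = -3

-5, 3, 3, -2, 5, -1, -3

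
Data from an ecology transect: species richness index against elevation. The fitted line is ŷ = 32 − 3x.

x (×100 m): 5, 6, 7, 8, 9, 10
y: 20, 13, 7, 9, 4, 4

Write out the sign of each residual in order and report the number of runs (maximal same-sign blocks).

x=5: ŷ = 32 − 3·5 = 17; e = 20 − 17 = 3
x=6: ŷ = 32 − 3·6 = 14; e = 13 − 14 = -1
x=7: ŷ = 32 − 3·7 = 11; e = 7 − 11 = -4
x=8: ŷ = 32 − 3·8 = 8; e = 9 − 8 = 1
x=9: ŷ = 32 − 3·9 = 5; e = 4 − 5 = -1
x=10: ŷ = 32 − 3·10 = 2; e = 4 − 2 = 2
Signs: + − − + − +
Runs: +×1, −×2, +×1, −×1, +×1 → 5

5 runs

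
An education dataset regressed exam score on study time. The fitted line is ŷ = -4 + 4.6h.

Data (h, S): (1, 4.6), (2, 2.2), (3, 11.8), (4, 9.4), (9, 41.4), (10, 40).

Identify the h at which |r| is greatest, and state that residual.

h=1: ŷ = -4 + 4.6·1 = 0.6; r = 4.6 − 0.6 = 4
h=2: ŷ = -4 + 4.6·2 = 5.2; r = 2.2 − 5.2 = -3
h=3: ŷ = -4 + 4.6·3 = 9.8; r = 11.8 − 9.8 = 2
h=4: ŷ = -4 + 4.6·4 = 14.4; r = 9.4 − 14.4 = -5
h=9: ŷ = -4 + 4.6·9 = 37.4; r = 41.4 − 37.4 = 4
h=10: ŷ = -4 + 4.6·10 = 42; r = 40 − 42 = -2
Largest |r| is 5 at h = 4, residual -5.

h = 4, r = -5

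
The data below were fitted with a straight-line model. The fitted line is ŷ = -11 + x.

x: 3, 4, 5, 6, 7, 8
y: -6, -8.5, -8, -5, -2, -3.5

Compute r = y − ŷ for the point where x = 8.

ŷ = -11 + 8 = -3
r = -3.5 − (-3) = -0.5

r = -0.5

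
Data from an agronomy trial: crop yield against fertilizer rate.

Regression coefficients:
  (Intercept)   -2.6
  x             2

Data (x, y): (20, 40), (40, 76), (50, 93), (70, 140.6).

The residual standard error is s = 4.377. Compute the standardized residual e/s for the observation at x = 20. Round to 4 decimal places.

ŷ = -2.6 + 2·20 = 37.4
e = 40 − 37.4 = 2.6
e/s = 2.6 / 4.377 = 0.5940

0.5940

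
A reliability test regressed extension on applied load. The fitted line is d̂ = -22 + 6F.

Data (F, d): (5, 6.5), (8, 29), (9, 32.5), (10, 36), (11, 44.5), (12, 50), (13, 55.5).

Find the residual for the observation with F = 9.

d̂ = -22 + 6·9 = 32
r = 32.5 − 32 = 0.5

r = 0.5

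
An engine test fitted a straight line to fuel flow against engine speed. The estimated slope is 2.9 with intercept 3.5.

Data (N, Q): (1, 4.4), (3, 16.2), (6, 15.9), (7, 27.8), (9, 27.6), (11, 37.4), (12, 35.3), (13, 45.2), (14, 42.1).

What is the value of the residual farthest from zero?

N=1: Q̂ = 3.5 + 2.9·1 = 6.4; e = 4.4 − 6.4 = -2
N=3: Q̂ = 3.5 + 2.9·3 = 12.2; e = 16.2 − 12.2 = 4
N=6: Q̂ = 3.5 + 2.9·6 = 20.9; e = 15.9 − 20.9 = -5
N=7: Q̂ = 3.5 + 2.9·7 = 23.8; e = 27.8 − 23.8 = 4
N=9: Q̂ = 3.5 + 2.9·9 = 29.6; e = 27.6 − 29.6 = -2
N=11: Q̂ = 3.5 + 2.9·11 = 35.4; e = 37.4 − 35.4 = 2
N=12: Q̂ = 3.5 + 2.9·12 = 38.3; e = 35.3 − 38.3 = -3
N=13: Q̂ = 3.5 + 2.9·13 = 41.2; e = 45.2 − 41.2 = 4
N=14: Q̂ = 3.5 + 2.9·14 = 44.1; e = 42.1 − 44.1 = -2
Largest |e| is 5 at N = 6, residual -5.

e = -5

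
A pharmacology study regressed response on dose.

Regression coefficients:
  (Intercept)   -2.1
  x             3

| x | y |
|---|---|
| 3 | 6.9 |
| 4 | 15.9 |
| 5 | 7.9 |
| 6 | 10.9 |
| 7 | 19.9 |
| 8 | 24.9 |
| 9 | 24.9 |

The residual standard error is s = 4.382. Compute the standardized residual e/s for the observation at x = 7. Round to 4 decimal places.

ŷ = -2.1 + 3·7 = 18.9
e = 19.9 − 18.9 = 1
e/s = 1 / 4.382 = 0.2282

0.2282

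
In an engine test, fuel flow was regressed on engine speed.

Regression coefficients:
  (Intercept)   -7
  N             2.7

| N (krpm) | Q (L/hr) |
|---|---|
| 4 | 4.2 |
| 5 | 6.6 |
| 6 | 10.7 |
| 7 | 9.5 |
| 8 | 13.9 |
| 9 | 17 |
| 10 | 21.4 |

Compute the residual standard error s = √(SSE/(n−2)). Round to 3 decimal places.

N=4: ŷ = -7 + 2.7·4 = 3.8; r = 4.2 − 3.8 = 0.4
N=5: ŷ = -7 + 2.7·5 = 6.5; r = 6.6 − 6.5 = 0.1
N=6: ŷ = -7 + 2.7·6 = 9.2; r = 10.7 − 9.2 = 1.5
N=7: ŷ = -7 + 2.7·7 = 11.9; r = 9.5 − 11.9 = -2.4
N=8: ŷ = -7 + 2.7·8 = 14.6; r = 13.9 − 14.6 = -0.7
N=9: ŷ = -7 + 2.7·9 = 17.3; r = 17 − 17.3 = -0.3
N=10: ŷ = -7 + 2.7·10 = 20; r = 21.4 − 20 = 1.4
SSE = 0.16 + 0.01 + 2.25 + 5.76 + 0.49 + 0.09 + 1.96 = 10.72
s = √(10.72/5) = √2.144 ≈ 1.464

s = 1.464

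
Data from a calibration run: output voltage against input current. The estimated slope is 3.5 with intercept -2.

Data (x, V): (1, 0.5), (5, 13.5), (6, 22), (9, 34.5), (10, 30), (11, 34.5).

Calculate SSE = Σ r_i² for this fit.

SSE = 52

x=1: V̂ = -2 + 3.5·1 = 1.5; r = 0.5 − 1.5 = -1
x=5: V̂ = -2 + 3.5·5 = 15.5; r = 13.5 − 15.5 = -2
x=6: V̂ = -2 + 3.5·6 = 19; r = 22 − 19 = 3
x=9: V̂ = -2 + 3.5·9 = 29.5; r = 34.5 − 29.5 = 5
x=10: V̂ = -2 + 3.5·10 = 33; r = 30 − 33 = -3
x=11: V̂ = -2 + 3.5·11 = 36.5; r = 34.5 − 36.5 = -2
SSE = 1 + 4 + 9 + 25 + 9 + 4 = 52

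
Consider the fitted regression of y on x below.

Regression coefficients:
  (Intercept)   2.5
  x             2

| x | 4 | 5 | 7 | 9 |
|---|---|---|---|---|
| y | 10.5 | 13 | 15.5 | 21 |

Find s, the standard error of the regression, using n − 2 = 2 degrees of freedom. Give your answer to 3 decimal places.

x=4: ŷ = 2.5 + 2·4 = 10.5; r = 10.5 − 10.5 = 0
x=5: ŷ = 2.5 + 2·5 = 12.5; r = 13 − 12.5 = 0.5
x=7: ŷ = 2.5 + 2·7 = 16.5; r = 15.5 − 16.5 = -1
x=9: ŷ = 2.5 + 2·9 = 20.5; r = 21 − 20.5 = 0.5
SSE = 0 + 0.25 + 1 + 0.25 = 1.5
s = √(1.5/2) = √0.75 ≈ 0.866

s = 0.866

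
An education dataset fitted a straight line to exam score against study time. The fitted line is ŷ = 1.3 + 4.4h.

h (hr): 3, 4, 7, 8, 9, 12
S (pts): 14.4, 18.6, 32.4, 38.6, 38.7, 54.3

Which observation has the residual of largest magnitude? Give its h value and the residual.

h = 9, e = -2.2

h=3: ŷ = 1.3 + 4.4·3 = 14.5; e = 14.4 − 14.5 = -0.1
h=4: ŷ = 1.3 + 4.4·4 = 18.9; e = 18.6 − 18.9 = -0.3
h=7: ŷ = 1.3 + 4.4·7 = 32.1; e = 32.4 − 32.1 = 0.3
h=8: ŷ = 1.3 + 4.4·8 = 36.5; e = 38.6 − 36.5 = 2.1
h=9: ŷ = 1.3 + 4.4·9 = 40.9; e = 38.7 − 40.9 = -2.2
h=12: ŷ = 1.3 + 4.4·12 = 54.1; e = 54.3 − 54.1 = 0.2
Largest |e| is 2.2 at h = 9, residual -2.2.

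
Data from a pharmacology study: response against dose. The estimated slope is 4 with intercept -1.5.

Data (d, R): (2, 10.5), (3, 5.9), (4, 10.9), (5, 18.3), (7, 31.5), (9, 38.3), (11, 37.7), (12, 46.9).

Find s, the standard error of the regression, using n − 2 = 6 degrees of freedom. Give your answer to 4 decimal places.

d=2: R̂ = -1.5 + 4·2 = 6.5; e = 10.5 − 6.5 = 4
d=3: R̂ = -1.5 + 4·3 = 10.5; e = 5.9 − 10.5 = -4.6
d=4: R̂ = -1.5 + 4·4 = 14.5; e = 10.9 − 14.5 = -3.6
d=5: R̂ = -1.5 + 4·5 = 18.5; e = 18.3 − 18.5 = -0.2
d=7: R̂ = -1.5 + 4·7 = 26.5; e = 31.5 − 26.5 = 5
d=9: R̂ = -1.5 + 4·9 = 34.5; e = 38.3 − 34.5 = 3.8
d=11: R̂ = -1.5 + 4·11 = 42.5; e = 37.7 − 42.5 = -4.8
d=12: R̂ = -1.5 + 4·12 = 46.5; e = 46.9 − 46.5 = 0.4
SSE = 16 + 21.16 + 12.96 + 0.04 + 25 + 14.44 + 23.04 + 0.16 = 112.8
s = √(112.8/6) = √18.8 ≈ 4.3359

s = 4.3359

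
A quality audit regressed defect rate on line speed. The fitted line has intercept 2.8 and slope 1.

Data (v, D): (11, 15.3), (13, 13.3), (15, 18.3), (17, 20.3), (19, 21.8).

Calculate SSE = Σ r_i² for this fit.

v=11: ŷ = 2.8 + 11 = 13.8; r = 15.3 − 13.8 = 1.5
v=13: ŷ = 2.8 + 13 = 15.8; r = 13.3 − 15.8 = -2.5
v=15: ŷ = 2.8 + 15 = 17.8; r = 18.3 − 17.8 = 0.5
v=17: ŷ = 2.8 + 17 = 19.8; r = 20.3 − 19.8 = 0.5
v=19: ŷ = 2.8 + 19 = 21.8; r = 21.8 − 21.8 = 0
SSE = 2.25 + 6.25 + 0.25 + 0.25 + 0 = 9

SSE = 9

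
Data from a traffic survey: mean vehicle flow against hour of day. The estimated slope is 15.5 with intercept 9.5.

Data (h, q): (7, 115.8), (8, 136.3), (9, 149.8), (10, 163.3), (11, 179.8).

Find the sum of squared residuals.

SSE = 14.8

h=7: q̂ = 9.5 + 15.5·7 = 118; e = 115.8 − 118 = -2.2
h=8: q̂ = 9.5 + 15.5·8 = 133.5; e = 136.3 − 133.5 = 2.8
h=9: q̂ = 9.5 + 15.5·9 = 149; e = 149.8 − 149 = 0.8
h=10: q̂ = 9.5 + 15.5·10 = 164.5; e = 163.3 − 164.5 = -1.2
h=11: q̂ = 9.5 + 15.5·11 = 180; e = 179.8 − 180 = -0.2
SSE = 4.84 + 7.84 + 0.64 + 1.44 + 0.04 = 14.8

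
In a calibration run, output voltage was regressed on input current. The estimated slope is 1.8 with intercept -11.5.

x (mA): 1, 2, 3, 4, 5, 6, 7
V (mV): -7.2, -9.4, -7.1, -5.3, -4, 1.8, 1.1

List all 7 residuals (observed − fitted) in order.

2.5, -1.5, -1, -1, -1.5, 2.5, 0

x=1: ŷ = -11.5 + 1.8·1 = -9.7; e = -7.2 − (-9.7) = 2.5
x=2: ŷ = -11.5 + 1.8·2 = -7.9; e = -9.4 − (-7.9) = -1.5
x=3: ŷ = -11.5 + 1.8·3 = -6.1; e = -7.1 − (-6.1) = -1
x=4: ŷ = -11.5 + 1.8·4 = -4.3; e = -5.3 − (-4.3) = -1
x=5: ŷ = -11.5 + 1.8·5 = -2.5; e = -4 − (-2.5) = -1.5
x=6: ŷ = -11.5 + 1.8·6 = -0.7; e = 1.8 − (-0.7) = 2.5
x=7: ŷ = -11.5 + 1.8·7 = 1.1; e = 1.1 − 1.1 = 0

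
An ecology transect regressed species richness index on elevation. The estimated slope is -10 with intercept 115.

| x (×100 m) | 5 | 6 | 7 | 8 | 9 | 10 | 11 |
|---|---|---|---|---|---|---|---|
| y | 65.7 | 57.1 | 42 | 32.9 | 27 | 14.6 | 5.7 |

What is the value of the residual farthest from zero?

e = -3

x=5: ŷ = 115 − 10·5 = 65; e = 65.7 − 65 = 0.7
x=6: ŷ = 115 − 10·6 = 55; e = 57.1 − 55 = 2.1
x=7: ŷ = 115 − 10·7 = 45; e = 42 − 45 = -3
x=8: ŷ = 115 − 10·8 = 35; e = 32.9 − 35 = -2.1
x=9: ŷ = 115 − 10·9 = 25; e = 27 − 25 = 2
x=10: ŷ = 115 − 10·10 = 15; e = 14.6 − 15 = -0.4
x=11: ŷ = 115 − 10·11 = 5; e = 5.7 − 5 = 0.7
Largest |e| is 3 at x = 7, residual -3.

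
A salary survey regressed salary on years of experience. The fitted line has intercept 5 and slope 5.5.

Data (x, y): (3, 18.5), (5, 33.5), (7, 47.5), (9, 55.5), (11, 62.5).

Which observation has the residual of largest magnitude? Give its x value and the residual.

x=3: ŷ = 5 + 5.5·3 = 21.5; r = 18.5 − 21.5 = -3
x=5: ŷ = 5 + 5.5·5 = 32.5; r = 33.5 − 32.5 = 1
x=7: ŷ = 5 + 5.5·7 = 43.5; r = 47.5 − 43.5 = 4
x=9: ŷ = 5 + 5.5·9 = 54.5; r = 55.5 − 54.5 = 1
x=11: ŷ = 5 + 5.5·11 = 65.5; r = 62.5 − 65.5 = -3
Largest |r| is 4 at x = 7, residual 4.

x = 7, r = 4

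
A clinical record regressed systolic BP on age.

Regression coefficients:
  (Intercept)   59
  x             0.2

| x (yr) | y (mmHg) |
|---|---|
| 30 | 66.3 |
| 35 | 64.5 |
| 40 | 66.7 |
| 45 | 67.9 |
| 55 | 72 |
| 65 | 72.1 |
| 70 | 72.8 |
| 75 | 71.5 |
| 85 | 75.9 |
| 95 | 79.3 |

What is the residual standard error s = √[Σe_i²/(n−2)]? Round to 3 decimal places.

x=30: ŷ = 59 + 0.2·30 = 65; e = 66.3 − 65 = 1.3
x=35: ŷ = 59 + 0.2·35 = 66; e = 64.5 − 66 = -1.5
x=40: ŷ = 59 + 0.2·40 = 67; e = 66.7 − 67 = -0.3
x=45: ŷ = 59 + 0.2·45 = 68; e = 67.9 − 68 = -0.1
x=55: ŷ = 59 + 0.2·55 = 70; e = 72 − 70 = 2
x=65: ŷ = 59 + 0.2·65 = 72; e = 72.1 − 72 = 0.1
x=70: ŷ = 59 + 0.2·70 = 73; e = 72.8 − 73 = -0.2
x=75: ŷ = 59 + 0.2·75 = 74; e = 71.5 − 74 = -2.5
x=85: ŷ = 59 + 0.2·85 = 76; e = 75.9 − 76 = -0.1
x=95: ŷ = 59 + 0.2·95 = 78; e = 79.3 − 78 = 1.3
SSE = 1.69 + 2.25 + 0.09 + 0.01 + 4 + 0.01 + 0.04 + 6.25 + 0.01 + 1.69 = 16.04
s = √(16.04/8) = √2.005 ≈ 1.416

s = 1.416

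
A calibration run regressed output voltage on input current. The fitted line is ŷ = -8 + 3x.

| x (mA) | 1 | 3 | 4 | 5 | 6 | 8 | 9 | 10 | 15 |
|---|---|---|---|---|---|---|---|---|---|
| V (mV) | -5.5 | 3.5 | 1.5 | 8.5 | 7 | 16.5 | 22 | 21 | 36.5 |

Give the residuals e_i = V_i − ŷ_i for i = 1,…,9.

x=1: ŷ = -8 + 3·1 = -5; e = -5.5 − (-5) = -0.5
x=3: ŷ = -8 + 3·3 = 1; e = 3.5 − 1 = 2.5
x=4: ŷ = -8 + 3·4 = 4; e = 1.5 − 4 = -2.5
x=5: ŷ = -8 + 3·5 = 7; e = 8.5 − 7 = 1.5
x=6: ŷ = -8 + 3·6 = 10; e = 7 − 10 = -3
x=8: ŷ = -8 + 3·8 = 16; e = 16.5 − 16 = 0.5
x=9: ŷ = -8 + 3·9 = 19; e = 22 − 19 = 3
x=10: ŷ = -8 + 3·10 = 22; e = 21 − 22 = -1
x=15: ŷ = -8 + 3·15 = 37; e = 36.5 − 37 = -0.5

-0.5, 2.5, -2.5, 1.5, -3, 0.5, 3, -1, -0.5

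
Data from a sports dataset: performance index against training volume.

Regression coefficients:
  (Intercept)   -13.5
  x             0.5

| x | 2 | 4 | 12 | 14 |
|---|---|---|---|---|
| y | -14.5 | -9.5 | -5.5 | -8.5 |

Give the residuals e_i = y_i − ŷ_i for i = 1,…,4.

x=2: ŷ = -13.5 + 0.5·2 = -12.5; e = -14.5 − (-12.5) = -2
x=4: ŷ = -13.5 + 0.5·4 = -11.5; e = -9.5 − (-11.5) = 2
x=12: ŷ = -13.5 + 0.5·12 = -7.5; e = -5.5 − (-7.5) = 2
x=14: ŷ = -13.5 + 0.5·14 = -6.5; e = -8.5 − (-6.5) = -2

-2, 2, 2, -2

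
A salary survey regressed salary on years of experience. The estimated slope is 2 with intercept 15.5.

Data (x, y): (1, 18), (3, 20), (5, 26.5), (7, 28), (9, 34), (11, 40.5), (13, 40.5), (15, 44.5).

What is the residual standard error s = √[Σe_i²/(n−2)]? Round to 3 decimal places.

x=1: ŷ = 15.5 + 2·1 = 17.5; e = 18 − 17.5 = 0.5
x=3: ŷ = 15.5 + 2·3 = 21.5; e = 20 − 21.5 = -1.5
x=5: ŷ = 15.5 + 2·5 = 25.5; e = 26.5 − 25.5 = 1
x=7: ŷ = 15.5 + 2·7 = 29.5; e = 28 − 29.5 = -1.5
x=9: ŷ = 15.5 + 2·9 = 33.5; e = 34 − 33.5 = 0.5
x=11: ŷ = 15.5 + 2·11 = 37.5; e = 40.5 − 37.5 = 3
x=13: ŷ = 15.5 + 2·13 = 41.5; e = 40.5 − 41.5 = -1
x=15: ŷ = 15.5 + 2·15 = 45.5; e = 44.5 − 45.5 = -1
SSE = 0.25 + 2.25 + 1 + 2.25 + 0.25 + 9 + 1 + 1 = 17
s = √(17/6) = √2.83333 ≈ 1.683

s = 1.683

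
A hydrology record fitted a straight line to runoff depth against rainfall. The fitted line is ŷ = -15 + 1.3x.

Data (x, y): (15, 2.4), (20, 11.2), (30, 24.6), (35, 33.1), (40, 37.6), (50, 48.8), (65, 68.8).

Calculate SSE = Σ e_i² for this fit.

x=15: ŷ = -15 + 1.3·15 = 4.5; e = 2.4 − 4.5 = -2.1
x=20: ŷ = -15 + 1.3·20 = 11; e = 11.2 − 11 = 0.2
x=30: ŷ = -15 + 1.3·30 = 24; e = 24.6 − 24 = 0.6
x=35: ŷ = -15 + 1.3·35 = 30.5; e = 33.1 − 30.5 = 2.6
x=40: ŷ = -15 + 1.3·40 = 37; e = 37.6 − 37 = 0.6
x=50: ŷ = -15 + 1.3·50 = 50; e = 48.8 − 50 = -1.2
x=65: ŷ = -15 + 1.3·65 = 69.5; e = 68.8 − 69.5 = -0.7
SSE = 4.41 + 0.04 + 0.36 + 6.76 + 0.36 + 1.44 + 0.49 = 13.86

SSE = 13.86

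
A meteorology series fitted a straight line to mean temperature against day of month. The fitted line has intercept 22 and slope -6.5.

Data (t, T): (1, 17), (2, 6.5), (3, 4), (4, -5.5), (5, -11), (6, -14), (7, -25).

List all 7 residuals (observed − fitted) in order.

t=1: ŷ = 22 − 6.5·1 = 15.5; e = 17 − 15.5 = 1.5
t=2: ŷ = 22 − 6.5·2 = 9; e = 6.5 − 9 = -2.5
t=3: ŷ = 22 − 6.5·3 = 2.5; e = 4 − 2.5 = 1.5
t=4: ŷ = 22 − 6.5·4 = -4; e = -5.5 − (-4) = -1.5
t=5: ŷ = 22 − 6.5·5 = -10.5; e = -11 − (-10.5) = -0.5
t=6: ŷ = 22 − 6.5·6 = -17; e = -14 − (-17) = 3
t=7: ŷ = 22 − 6.5·7 = -23.5; e = -25 − (-23.5) = -1.5

1.5, -2.5, 1.5, -1.5, -0.5, 3, -1.5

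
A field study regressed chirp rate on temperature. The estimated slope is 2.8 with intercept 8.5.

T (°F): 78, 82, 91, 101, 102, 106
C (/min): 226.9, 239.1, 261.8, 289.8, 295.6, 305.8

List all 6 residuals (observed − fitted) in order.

0, 1, -1.5, -1.5, 1.5, 0.5

T=78: ŷ = 8.5 + 2.8·78 = 226.9; r = 226.9 − 226.9 = 0
T=82: ŷ = 8.5 + 2.8·82 = 238.1; r = 239.1 − 238.1 = 1
T=91: ŷ = 8.5 + 2.8·91 = 263.3; r = 261.8 − 263.3 = -1.5
T=101: ŷ = 8.5 + 2.8·101 = 291.3; r = 289.8 − 291.3 = -1.5
T=102: ŷ = 8.5 + 2.8·102 = 294.1; r = 295.6 − 294.1 = 1.5
T=106: ŷ = 8.5 + 2.8·106 = 305.3; r = 305.8 − 305.3 = 0.5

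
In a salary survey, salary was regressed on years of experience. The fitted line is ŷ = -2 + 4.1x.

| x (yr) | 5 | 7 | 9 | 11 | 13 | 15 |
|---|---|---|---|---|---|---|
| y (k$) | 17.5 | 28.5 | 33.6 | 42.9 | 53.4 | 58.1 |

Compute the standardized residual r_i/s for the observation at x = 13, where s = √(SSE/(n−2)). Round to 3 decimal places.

x=5: ŷ = -2 + 4.1·5 = 18.5; r = 17.5 − 18.5 = -1
x=7: ŷ = -2 + 4.1·7 = 26.7; r = 28.5 − 26.7 = 1.8
x=9: ŷ = -2 + 4.1·9 = 34.9; r = 33.6 − 34.9 = -1.3
x=11: ŷ = -2 + 4.1·11 = 43.1; r = 42.9 − 43.1 = -0.2
x=13: ŷ = -2 + 4.1·13 = 51.3; r = 53.4 − 51.3 = 2.1
x=15: ŷ = -2 + 4.1·15 = 59.5; r = 58.1 − 59.5 = -1.4
SSE = 1 + 3.24 + 1.69 + 0.04 + 4.41 + 1.96 = 12.34
s = √(12.34/4) = 1.75642
r/s = 2.1 / 1.75642 = 1.196

1.196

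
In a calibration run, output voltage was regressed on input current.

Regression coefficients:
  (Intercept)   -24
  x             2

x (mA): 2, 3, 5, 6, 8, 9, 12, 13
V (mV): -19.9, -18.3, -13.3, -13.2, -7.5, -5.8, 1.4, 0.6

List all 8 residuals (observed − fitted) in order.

x=2: V̂ = -24 + 2·2 = -20; e = -19.9 − (-20) = 0.1
x=3: V̂ = -24 + 2·3 = -18; e = -18.3 − (-18) = -0.3
x=5: V̂ = -24 + 2·5 = -14; e = -13.3 − (-14) = 0.7
x=6: V̂ = -24 + 2·6 = -12; e = -13.2 − (-12) = -1.2
x=8: V̂ = -24 + 2·8 = -8; e = -7.5 − (-8) = 0.5
x=9: V̂ = -24 + 2·9 = -6; e = -5.8 − (-6) = 0.2
x=12: V̂ = -24 + 2·12 = 0; e = 1.4 − 0 = 1.4
x=13: V̂ = -24 + 2·13 = 2; e = 0.6 − 2 = -1.4

0.1, -0.3, 0.7, -1.2, 0.5, 0.2, 1.4, -1.4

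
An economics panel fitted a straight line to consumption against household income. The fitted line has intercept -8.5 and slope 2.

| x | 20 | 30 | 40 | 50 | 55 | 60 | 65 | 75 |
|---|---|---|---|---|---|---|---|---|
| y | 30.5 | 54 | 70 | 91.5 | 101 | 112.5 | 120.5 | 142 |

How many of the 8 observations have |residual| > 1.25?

2

x=20: ŷ = -8.5 + 2·20 = 31.5; e = 30.5 − 31.5 = -1
x=30: ŷ = -8.5 + 2·30 = 51.5; e = 54 − 51.5 = 2.5
x=40: ŷ = -8.5 + 2·40 = 71.5; e = 70 − 71.5 = -1.5
x=50: ŷ = -8.5 + 2·50 = 91.5; e = 91.5 − 91.5 = 0
x=55: ŷ = -8.5 + 2·55 = 101.5; e = 101 − 101.5 = -0.5
x=60: ŷ = -8.5 + 2·60 = 111.5; e = 112.5 − 111.5 = 1
x=65: ŷ = -8.5 + 2·65 = 121.5; e = 120.5 − 121.5 = -1
x=75: ŷ = -8.5 + 2·75 = 141.5; e = 142 − 141.5 = 0.5
|e| > 1.25: x=30 (|e|=2.5), x=40 (|e|=1.5) → 2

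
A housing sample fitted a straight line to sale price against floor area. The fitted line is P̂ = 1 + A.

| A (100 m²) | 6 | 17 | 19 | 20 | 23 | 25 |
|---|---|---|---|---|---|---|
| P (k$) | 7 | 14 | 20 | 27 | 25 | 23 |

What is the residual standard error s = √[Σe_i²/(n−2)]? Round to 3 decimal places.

s = 3.937

A=6: P̂ = 1 + 6 = 7; e = 7 − 7 = 0
A=17: P̂ = 1 + 17 = 18; e = 14 − 18 = -4
A=19: P̂ = 1 + 19 = 20; e = 20 − 20 = 0
A=20: P̂ = 1 + 20 = 21; e = 27 − 21 = 6
A=23: P̂ = 1 + 23 = 24; e = 25 − 24 = 1
A=25: P̂ = 1 + 25 = 26; e = 23 − 26 = -3
SSE = 0 + 16 + 0 + 36 + 1 + 9 = 62
s = √(62/4) = √15.5 ≈ 3.937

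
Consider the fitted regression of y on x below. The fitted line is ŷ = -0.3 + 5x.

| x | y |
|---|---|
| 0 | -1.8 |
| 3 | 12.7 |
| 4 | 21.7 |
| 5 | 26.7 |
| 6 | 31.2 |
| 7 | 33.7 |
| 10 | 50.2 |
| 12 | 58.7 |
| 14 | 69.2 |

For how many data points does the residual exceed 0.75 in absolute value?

x=0: ŷ = -0.3 + 5·0 = -0.3; r = -1.8 − (-0.3) = -1.5
x=3: ŷ = -0.3 + 5·3 = 14.7; r = 12.7 − 14.7 = -2
x=4: ŷ = -0.3 + 5·4 = 19.7; r = 21.7 − 19.7 = 2
x=5: ŷ = -0.3 + 5·5 = 24.7; r = 26.7 − 24.7 = 2
x=6: ŷ = -0.3 + 5·6 = 29.7; r = 31.2 − 29.7 = 1.5
x=7: ŷ = -0.3 + 5·7 = 34.7; r = 33.7 − 34.7 = -1
x=10: ŷ = -0.3 + 5·10 = 49.7; r = 50.2 − 49.7 = 0.5
x=12: ŷ = -0.3 + 5·12 = 59.7; r = 58.7 − 59.7 = -1
x=14: ŷ = -0.3 + 5·14 = 69.7; r = 69.2 − 69.7 = -0.5
|r| > 0.75: x=0 (|r|=1.5), x=3 (|r|=2), x=4 (|r|=2), x=5 (|r|=2), x=6 (|r|=1.5), x=7 (|r|=1), x=12 (|r|=1) → 7

7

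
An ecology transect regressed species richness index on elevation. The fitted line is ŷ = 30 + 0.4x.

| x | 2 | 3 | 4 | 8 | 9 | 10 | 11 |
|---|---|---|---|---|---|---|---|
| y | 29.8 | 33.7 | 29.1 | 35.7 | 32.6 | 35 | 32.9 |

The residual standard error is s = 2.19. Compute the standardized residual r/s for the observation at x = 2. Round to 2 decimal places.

ŷ = 30 + 0.4·2 = 30.8
r = 29.8 − 30.8 = -1
r/s = -1 / 2.19 = -0.46

-0.46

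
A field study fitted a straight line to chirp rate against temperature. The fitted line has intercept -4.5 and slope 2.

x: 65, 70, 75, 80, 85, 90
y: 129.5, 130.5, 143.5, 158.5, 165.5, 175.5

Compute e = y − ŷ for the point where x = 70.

ŷ = -4.5 + 2·70 = 135.5
e = 130.5 − 135.5 = -5

e = -5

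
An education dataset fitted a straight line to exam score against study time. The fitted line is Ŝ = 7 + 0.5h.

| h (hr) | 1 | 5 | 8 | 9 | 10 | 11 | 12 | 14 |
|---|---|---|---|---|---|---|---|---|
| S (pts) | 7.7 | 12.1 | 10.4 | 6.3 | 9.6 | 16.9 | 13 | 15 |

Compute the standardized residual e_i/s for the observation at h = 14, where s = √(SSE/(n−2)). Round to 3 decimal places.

0.315

h=1: Ŝ = 7 + 0.5·1 = 7.5; e = 7.7 − 7.5 = 0.2
h=5: Ŝ = 7 + 0.5·5 = 9.5; e = 12.1 − 9.5 = 2.6
h=8: Ŝ = 7 + 0.5·8 = 11; e = 10.4 − 11 = -0.6
h=9: Ŝ = 7 + 0.5·9 = 11.5; e = 6.3 − 11.5 = -5.2
h=10: Ŝ = 7 + 0.5·10 = 12; e = 9.6 − 12 = -2.4
h=11: Ŝ = 7 + 0.5·11 = 12.5; e = 16.9 − 12.5 = 4.4
h=12: Ŝ = 7 + 0.5·12 = 13; e = 13 − 13 = 0
h=14: Ŝ = 7 + 0.5·14 = 14; e = 15 − 14 = 1
SSE = 0.04 + 6.76 + 0.36 + 27.04 + 5.76 + 19.36 + 0 + 1 = 60.32
s = √(60.32/6) = 3.1707
e/s = 1 / 3.1707 = 0.315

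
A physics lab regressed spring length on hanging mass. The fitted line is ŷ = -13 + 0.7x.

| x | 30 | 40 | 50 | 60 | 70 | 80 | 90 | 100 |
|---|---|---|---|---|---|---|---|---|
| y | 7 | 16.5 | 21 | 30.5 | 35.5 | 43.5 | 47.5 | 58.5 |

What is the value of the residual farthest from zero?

x=30: ŷ = -13 + 0.7·30 = 8; e = 7 − 8 = -1
x=40: ŷ = -13 + 0.7·40 = 15; e = 16.5 − 15 = 1.5
x=50: ŷ = -13 + 0.7·50 = 22; e = 21 − 22 = -1
x=60: ŷ = -13 + 0.7·60 = 29; e = 30.5 − 29 = 1.5
x=70: ŷ = -13 + 0.7·70 = 36; e = 35.5 − 36 = -0.5
x=80: ŷ = -13 + 0.7·80 = 43; e = 43.5 − 43 = 0.5
x=90: ŷ = -13 + 0.7·90 = 50; e = 47.5 − 50 = -2.5
x=100: ŷ = -13 + 0.7·100 = 57; e = 58.5 − 57 = 1.5
Largest |e| is 2.5 at x = 90, residual -2.5.

e = -2.5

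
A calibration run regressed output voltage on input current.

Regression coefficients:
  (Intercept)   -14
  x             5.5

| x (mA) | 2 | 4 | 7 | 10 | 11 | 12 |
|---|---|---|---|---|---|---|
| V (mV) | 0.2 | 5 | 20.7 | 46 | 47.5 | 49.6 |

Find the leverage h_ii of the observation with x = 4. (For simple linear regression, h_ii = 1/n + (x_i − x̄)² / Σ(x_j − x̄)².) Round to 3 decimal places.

h = 0.332

x̄ = (2 + 4 + 7 + 10 + 11 + 12)/6 = 7.66667
Σ(x − x̄)² = 32.1111 + 13.4444 + 0.444444 + 5.44444 + 11.1111 + 18.7778 = 81.3333
h = 1/6 + (-3.66667)²/81.3333 = 0.166667 + 0.165301 = 0.332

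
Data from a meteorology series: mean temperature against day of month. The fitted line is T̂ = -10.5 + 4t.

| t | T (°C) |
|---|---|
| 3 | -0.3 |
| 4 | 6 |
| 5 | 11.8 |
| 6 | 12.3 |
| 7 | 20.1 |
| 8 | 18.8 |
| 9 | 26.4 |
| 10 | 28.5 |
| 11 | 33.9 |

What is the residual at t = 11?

r = 0.4

T̂ = -10.5 + 4·11 = 33.5
r = 33.9 − 33.5 = 0.4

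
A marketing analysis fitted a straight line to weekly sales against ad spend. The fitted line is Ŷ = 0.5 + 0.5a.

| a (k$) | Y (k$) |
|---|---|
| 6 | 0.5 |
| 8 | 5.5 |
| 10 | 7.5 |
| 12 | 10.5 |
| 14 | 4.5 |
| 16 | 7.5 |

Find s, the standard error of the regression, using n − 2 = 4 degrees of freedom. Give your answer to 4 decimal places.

a=6: Ŷ = 0.5 + 0.5·6 = 3.5; e = 0.5 − 3.5 = -3
a=8: Ŷ = 0.5 + 0.5·8 = 4.5; e = 5.5 − 4.5 = 1
a=10: Ŷ = 0.5 + 0.5·10 = 5.5; e = 7.5 − 5.5 = 2
a=12: Ŷ = 0.5 + 0.5·12 = 6.5; e = 10.5 − 6.5 = 4
a=14: Ŷ = 0.5 + 0.5·14 = 7.5; e = 4.5 − 7.5 = -3
a=16: Ŷ = 0.5 + 0.5·16 = 8.5; e = 7.5 − 8.5 = -1
SSE = 9 + 1 + 4 + 16 + 9 + 1 = 40
s = √(40/4) = √10 ≈ 3.1623

s = 3.1623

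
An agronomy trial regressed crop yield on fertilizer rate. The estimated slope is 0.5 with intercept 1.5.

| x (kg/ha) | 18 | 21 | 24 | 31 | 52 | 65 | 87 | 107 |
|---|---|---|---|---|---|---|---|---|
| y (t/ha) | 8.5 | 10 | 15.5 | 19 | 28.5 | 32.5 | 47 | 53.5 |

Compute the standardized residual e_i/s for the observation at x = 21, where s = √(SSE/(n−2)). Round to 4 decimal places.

x=18: ŷ = 1.5 + 0.5·18 = 10.5; e = 8.5 − 10.5 = -2
x=21: ŷ = 1.5 + 0.5·21 = 12; e = 10 − 12 = -2
x=24: ŷ = 1.5 + 0.5·24 = 13.5; e = 15.5 − 13.5 = 2
x=31: ŷ = 1.5 + 0.5·31 = 17; e = 19 − 17 = 2
x=52: ŷ = 1.5 + 0.5·52 = 27.5; e = 28.5 − 27.5 = 1
x=65: ŷ = 1.5 + 0.5·65 = 34; e = 32.5 − 34 = -1.5
x=87: ŷ = 1.5 + 0.5·87 = 45; e = 47 − 45 = 2
x=107: ŷ = 1.5 + 0.5·107 = 55; e = 53.5 − 55 = -1.5
SSE = 4 + 4 + 4 + 4 + 1 + 2.25 + 4 + 2.25 = 25.5
s = √(25.5/6) = 2.06155
e/s = -2 / 2.06155 = -0.9701

-0.9701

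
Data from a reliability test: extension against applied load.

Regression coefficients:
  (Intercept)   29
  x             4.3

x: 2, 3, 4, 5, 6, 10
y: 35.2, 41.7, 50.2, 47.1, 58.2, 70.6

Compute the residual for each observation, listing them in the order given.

-2.4, -0.2, 4, -3.4, 3.4, -1.4

x=2: ŷ = 29 + 4.3·2 = 37.6; e = 35.2 − 37.6 = -2.4
x=3: ŷ = 29 + 4.3·3 = 41.9; e = 41.7 − 41.9 = -0.2
x=4: ŷ = 29 + 4.3·4 = 46.2; e = 50.2 − 46.2 = 4
x=5: ŷ = 29 + 4.3·5 = 50.5; e = 47.1 − 50.5 = -3.4
x=6: ŷ = 29 + 4.3·6 = 54.8; e = 58.2 − 54.8 = 3.4
x=10: ŷ = 29 + 4.3·10 = 72; e = 70.6 − 72 = -1.4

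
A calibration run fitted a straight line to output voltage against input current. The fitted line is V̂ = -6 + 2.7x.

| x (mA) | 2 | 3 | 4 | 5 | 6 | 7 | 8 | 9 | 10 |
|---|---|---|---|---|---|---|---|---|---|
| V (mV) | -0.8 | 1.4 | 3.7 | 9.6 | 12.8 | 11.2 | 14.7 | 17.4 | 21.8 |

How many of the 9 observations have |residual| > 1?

4

x=2: V̂ = -6 + 2.7·2 = -0.6; r = -0.8 − (-0.6) = -0.2
x=3: V̂ = -6 + 2.7·3 = 2.1; r = 1.4 − 2.1 = -0.7
x=4: V̂ = -6 + 2.7·4 = 4.8; r = 3.7 − 4.8 = -1.1
x=5: V̂ = -6 + 2.7·5 = 7.5; r = 9.6 − 7.5 = 2.1
x=6: V̂ = -6 + 2.7·6 = 10.2; r = 12.8 − 10.2 = 2.6
x=7: V̂ = -6 + 2.7·7 = 12.9; r = 11.2 − 12.9 = -1.7
x=8: V̂ = -6 + 2.7·8 = 15.6; r = 14.7 − 15.6 = -0.9
x=9: V̂ = -6 + 2.7·9 = 18.3; r = 17.4 − 18.3 = -0.9
x=10: V̂ = -6 + 2.7·10 = 21; r = 21.8 − 21 = 0.8
|r| > 1: x=4 (|r|=1.1), x=5 (|r|=2.1), x=6 (|r|=2.6), x=7 (|r|=1.7) → 4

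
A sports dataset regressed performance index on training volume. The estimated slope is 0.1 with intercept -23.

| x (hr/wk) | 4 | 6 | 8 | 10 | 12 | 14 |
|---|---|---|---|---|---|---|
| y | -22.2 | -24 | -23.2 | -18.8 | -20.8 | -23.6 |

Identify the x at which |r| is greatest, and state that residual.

x = 10, r = 3.2

x=4: ŷ = -23 + 0.1·4 = -22.6; r = -22.2 − (-22.6) = 0.4
x=6: ŷ = -23 + 0.1·6 = -22.4; r = -24 − (-22.4) = -1.6
x=8: ŷ = -23 + 0.1·8 = -22.2; r = -23.2 − (-22.2) = -1
x=10: ŷ = -23 + 0.1·10 = -22; r = -18.8 − (-22) = 3.2
x=12: ŷ = -23 + 0.1·12 = -21.8; r = -20.8 − (-21.8) = 1
x=14: ŷ = -23 + 0.1·14 = -21.6; r = -23.6 − (-21.6) = -2
Largest |r| is 3.2 at x = 10, residual 3.2.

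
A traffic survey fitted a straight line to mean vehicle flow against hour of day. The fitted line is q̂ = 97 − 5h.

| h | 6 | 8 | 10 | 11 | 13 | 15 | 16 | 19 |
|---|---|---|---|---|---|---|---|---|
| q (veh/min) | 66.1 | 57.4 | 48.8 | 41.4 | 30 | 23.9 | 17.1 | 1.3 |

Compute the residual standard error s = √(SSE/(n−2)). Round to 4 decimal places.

h=6: q̂ = 97 − 5·6 = 67; e = 66.1 − 67 = -0.9
h=8: q̂ = 97 − 5·8 = 57; e = 57.4 − 57 = 0.4
h=10: q̂ = 97 − 5·10 = 47; e = 48.8 − 47 = 1.8
h=11: q̂ = 97 − 5·11 = 42; e = 41.4 − 42 = -0.6
h=13: q̂ = 97 − 5·13 = 32; e = 30 − 32 = -2
h=15: q̂ = 97 − 5·15 = 22; e = 23.9 − 22 = 1.9
h=16: q̂ = 97 − 5·16 = 17; e = 17.1 − 17 = 0.1
h=19: q̂ = 97 − 5·19 = 2; e = 1.3 − 2 = -0.7
SSE = 0.81 + 0.16 + 3.24 + 0.36 + 4 + 3.61 + 0.01 + 0.49 = 12.68
s = √(12.68/6) = √2.11333 ≈ 1.4537

s = 1.4537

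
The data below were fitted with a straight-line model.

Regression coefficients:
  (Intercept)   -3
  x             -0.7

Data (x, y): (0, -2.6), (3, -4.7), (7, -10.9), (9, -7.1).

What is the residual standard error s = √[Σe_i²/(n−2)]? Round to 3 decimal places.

x=0: ŷ = -3 − 0.7·0 = -3; e = -2.6 − (-3) = 0.4
x=3: ŷ = -3 − 0.7·3 = -5.1; e = -4.7 − (-5.1) = 0.4
x=7: ŷ = -3 − 0.7·7 = -7.9; e = -10.9 − (-7.9) = -3
x=9: ŷ = -3 − 0.7·9 = -9.3; e = -7.1 − (-9.3) = 2.2
SSE = 0.16 + 0.16 + 9 + 4.84 = 14.16
s = √(14.16/2) = √7.08 ≈ 2.661

s = 2.661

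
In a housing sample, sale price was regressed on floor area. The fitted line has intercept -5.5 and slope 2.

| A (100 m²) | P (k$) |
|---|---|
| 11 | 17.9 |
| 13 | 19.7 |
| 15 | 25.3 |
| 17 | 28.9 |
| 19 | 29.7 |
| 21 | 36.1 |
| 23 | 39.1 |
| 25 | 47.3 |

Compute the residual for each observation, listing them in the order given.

1.4, -0.8, 0.8, 0.4, -2.8, -0.4, -1.4, 2.8

A=11: P̂ = -5.5 + 2·11 = 16.5; r = 17.9 − 16.5 = 1.4
A=13: P̂ = -5.5 + 2·13 = 20.5; r = 19.7 − 20.5 = -0.8
A=15: P̂ = -5.5 + 2·15 = 24.5; r = 25.3 − 24.5 = 0.8
A=17: P̂ = -5.5 + 2·17 = 28.5; r = 28.9 − 28.5 = 0.4
A=19: P̂ = -5.5 + 2·19 = 32.5; r = 29.7 − 32.5 = -2.8
A=21: P̂ = -5.5 + 2·21 = 36.5; r = 36.1 − 36.5 = -0.4
A=23: P̂ = -5.5 + 2·23 = 40.5; r = 39.1 − 40.5 = -1.4
A=25: P̂ = -5.5 + 2·25 = 44.5; r = 47.3 − 44.5 = 2.8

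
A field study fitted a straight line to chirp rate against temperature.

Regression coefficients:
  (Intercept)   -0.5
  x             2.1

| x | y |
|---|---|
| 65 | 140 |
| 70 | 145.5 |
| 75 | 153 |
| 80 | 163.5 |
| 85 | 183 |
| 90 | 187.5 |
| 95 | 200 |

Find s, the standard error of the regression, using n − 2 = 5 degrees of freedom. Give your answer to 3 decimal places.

x=65: ŷ = -0.5 + 2.1·65 = 136; r = 140 − 136 = 4
x=70: ŷ = -0.5 + 2.1·70 = 146.5; r = 145.5 − 146.5 = -1
x=75: ŷ = -0.5 + 2.1·75 = 157; r = 153 − 157 = -4
x=80: ŷ = -0.5 + 2.1·80 = 167.5; r = 163.5 − 167.5 = -4
x=85: ŷ = -0.5 + 2.1·85 = 178; r = 183 − 178 = 5
x=90: ŷ = -0.5 + 2.1·90 = 188.5; r = 187.5 − 188.5 = -1
x=95: ŷ = -0.5 + 2.1·95 = 199; r = 200 − 199 = 1
SSE = 16 + 1 + 16 + 16 + 25 + 1 + 1 = 76
s = √(76/5) = √15.2 ≈ 3.899

s = 3.899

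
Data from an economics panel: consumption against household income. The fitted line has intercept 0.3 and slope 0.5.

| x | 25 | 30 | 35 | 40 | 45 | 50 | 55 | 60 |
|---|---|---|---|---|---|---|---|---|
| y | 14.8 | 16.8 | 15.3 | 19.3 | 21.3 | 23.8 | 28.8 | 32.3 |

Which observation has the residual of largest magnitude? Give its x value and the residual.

x = 35, r = -2.5

x=25: ŷ = 0.3 + 0.5·25 = 12.8; r = 14.8 − 12.8 = 2
x=30: ŷ = 0.3 + 0.5·30 = 15.3; r = 16.8 − 15.3 = 1.5
x=35: ŷ = 0.3 + 0.5·35 = 17.8; r = 15.3 − 17.8 = -2.5
x=40: ŷ = 0.3 + 0.5·40 = 20.3; r = 19.3 − 20.3 = -1
x=45: ŷ = 0.3 + 0.5·45 = 22.8; r = 21.3 − 22.8 = -1.5
x=50: ŷ = 0.3 + 0.5·50 = 25.3; r = 23.8 − 25.3 = -1.5
x=55: ŷ = 0.3 + 0.5·55 = 27.8; r = 28.8 − 27.8 = 1
x=60: ŷ = 0.3 + 0.5·60 = 30.3; r = 32.3 − 30.3 = 2
Largest |r| is 2.5 at x = 35, residual -2.5.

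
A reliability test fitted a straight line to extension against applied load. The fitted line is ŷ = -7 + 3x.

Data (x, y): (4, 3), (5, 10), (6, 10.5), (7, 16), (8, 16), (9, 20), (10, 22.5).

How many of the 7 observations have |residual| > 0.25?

6

x=4: ŷ = -7 + 3·4 = 5; r = 3 − 5 = -2
x=5: ŷ = -7 + 3·5 = 8; r = 10 − 8 = 2
x=6: ŷ = -7 + 3·6 = 11; r = 10.5 − 11 = -0.5
x=7: ŷ = -7 + 3·7 = 14; r = 16 − 14 = 2
x=8: ŷ = -7 + 3·8 = 17; r = 16 − 17 = -1
x=9: ŷ = -7 + 3·9 = 20; r = 20 − 20 = 0
x=10: ŷ = -7 + 3·10 = 23; r = 22.5 − 23 = -0.5
|r| > 0.25: x=4 (|r|=2), x=5 (|r|=2), x=6 (|r|=0.5), x=7 (|r|=2), x=8 (|r|=1), x=10 (|r|=0.5) → 6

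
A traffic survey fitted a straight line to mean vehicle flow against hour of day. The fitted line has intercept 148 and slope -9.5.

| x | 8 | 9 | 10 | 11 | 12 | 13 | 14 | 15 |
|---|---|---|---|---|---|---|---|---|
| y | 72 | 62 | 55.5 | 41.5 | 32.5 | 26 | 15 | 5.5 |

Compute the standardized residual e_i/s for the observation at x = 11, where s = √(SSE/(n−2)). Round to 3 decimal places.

-1.265

x=8: ŷ = 148 − 9.5·8 = 72; e = 72 − 72 = 0
x=9: ŷ = 148 − 9.5·9 = 62.5; e = 62 − 62.5 = -0.5
x=10: ŷ = 148 − 9.5·10 = 53; e = 55.5 − 53 = 2.5
x=11: ŷ = 148 − 9.5·11 = 43.5; e = 41.5 − 43.5 = -2
x=12: ŷ = 148 − 9.5·12 = 34; e = 32.5 − 34 = -1.5
x=13: ŷ = 148 − 9.5·13 = 24.5; e = 26 − 24.5 = 1.5
x=14: ŷ = 148 − 9.5·14 = 15; e = 15 − 15 = 0
x=15: ŷ = 148 − 9.5·15 = 5.5; e = 5.5 − 5.5 = 0
SSE = 0 + 0.25 + 6.25 + 4 + 2.25 + 2.25 + 0 + 0 = 15
s = √(15/6) = 1.58114
e/s = -2 / 1.58114 = -1.265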